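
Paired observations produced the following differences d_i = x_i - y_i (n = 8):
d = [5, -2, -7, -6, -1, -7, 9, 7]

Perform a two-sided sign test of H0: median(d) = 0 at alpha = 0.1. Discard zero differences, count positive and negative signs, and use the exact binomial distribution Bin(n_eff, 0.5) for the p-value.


Step 1: Discard zero differences. Original n = 8; n_eff = number of nonzero differences = 8.
Nonzero differences (with sign): +5, -2, -7, -6, -1, -7, +9, +7
Step 2: Count signs: positive = 3, negative = 5.
Step 3: Under H0: P(positive) = 0.5, so the number of positives S ~ Bin(8, 0.5).
Step 4: Two-sided exact p-value = sum of Bin(8,0.5) probabilities at or below the observed probability = 0.726562.
Step 5: alpha = 0.1. fail to reject H0.

n_eff = 8, pos = 3, neg = 5, p = 0.726562, fail to reject H0.


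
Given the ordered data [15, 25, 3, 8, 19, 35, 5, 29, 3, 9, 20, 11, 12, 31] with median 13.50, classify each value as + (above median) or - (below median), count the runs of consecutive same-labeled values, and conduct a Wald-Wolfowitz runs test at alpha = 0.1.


Step 1: Compute median = 13.50; label A = above, B = below.
Labels in order: AABBAABABBABBA  (n_A = 7, n_B = 7)
Step 2: Count runs R = 9.
Step 3: Under H0 (random ordering), E[R] = 2*n_A*n_B/(n_A+n_B) + 1 = 2*7*7/14 + 1 = 8.0000.
        Var[R] = 2*n_A*n_B*(2*n_A*n_B - n_A - n_B) / ((n_A+n_B)^2 * (n_A+n_B-1)) = 8232/2548 = 3.2308.
        SD[R] = 1.7974.
Step 4: Continuity-corrected z = (R - 0.5 - E[R]) / SD[R] = (9 - 0.5 - 8.0000) / 1.7974 = 0.2782.
Step 5: Two-sided p-value via normal approximation = 2*(1 - Phi(|z|)) = 0.780879.
Step 6: alpha = 0.1. fail to reject H0.

R = 9, z = 0.2782, p = 0.780879, fail to reject H0.


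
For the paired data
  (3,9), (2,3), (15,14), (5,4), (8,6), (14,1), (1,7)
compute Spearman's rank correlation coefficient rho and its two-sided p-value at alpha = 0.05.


Step 1: Rank x and y separately (midranks; no ties here).
rank(x): 3->3, 2->2, 15->7, 5->4, 8->5, 14->6, 1->1
rank(y): 9->6, 3->2, 14->7, 4->3, 6->4, 1->1, 7->5
Step 2: d_i = R_x(i) - R_y(i); compute d_i^2.
  (3-6)^2=9, (2-2)^2=0, (7-7)^2=0, (4-3)^2=1, (5-4)^2=1, (6-1)^2=25, (1-5)^2=16
sum(d^2) = 52.
Step 3: rho = 1 - 6*52 / (7*(7^2 - 1)) = 1 - 312/336 = 0.071429.
Step 4: Under H0, t = rho * sqrt((n-2)/(1-rho^2)) = 0.1601 ~ t(5).
Step 5: Two-sided p-value from the t-distribution with 5 df = 0.879048.
Step 6: alpha = 0.05. fail to reject H0.

rho = 0.0714, p = 0.879048, fail to reject H0 at alpha = 0.05.


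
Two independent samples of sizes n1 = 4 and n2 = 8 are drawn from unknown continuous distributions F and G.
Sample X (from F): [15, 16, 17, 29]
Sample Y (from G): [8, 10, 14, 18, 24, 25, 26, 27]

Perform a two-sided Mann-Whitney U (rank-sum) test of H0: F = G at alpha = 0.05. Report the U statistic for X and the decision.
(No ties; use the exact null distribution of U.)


Step 1: Combine and sort all 12 observations; assign midranks.
sorted (value, group): (8,Y), (10,Y), (14,Y), (15,X), (16,X), (17,X), (18,Y), (24,Y), (25,Y), (26,Y), (27,Y), (29,X)
ranks: 8->1, 10->2, 14->3, 15->4, 16->5, 17->6, 18->7, 24->8, 25->9, 26->10, 27->11, 29->12
Step 2: Rank sum for X: R1 = 4 + 5 + 6 + 12 = 27.
Step 3: U_X = R1 - n1(n1+1)/2 = 27 - 4*5/2 = 27 - 10 = 17.
       U_Y = n1*n2 - U_X = 32 - 17 = 15.
Step 4: No ties, so the exact null distribution of U (based on enumerating the C(12,4) = 495 equally likely rank assignments) gives the two-sided p-value.
Step 5: p-value = 0.933333; compare to alpha = 0.05. fail to reject H0.

U_X = 17, p = 0.933333, fail to reject H0 at alpha = 0.05.


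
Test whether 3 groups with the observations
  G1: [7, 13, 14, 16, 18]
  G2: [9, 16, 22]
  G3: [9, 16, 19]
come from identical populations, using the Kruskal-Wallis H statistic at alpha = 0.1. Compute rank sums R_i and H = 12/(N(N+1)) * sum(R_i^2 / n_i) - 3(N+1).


Step 1: Combine all N = 11 observations and assign midranks.
sorted (value, group, rank): (7,G1,1), (9,G2,2.5), (9,G3,2.5), (13,G1,4), (14,G1,5), (16,G1,7), (16,G2,7), (16,G3,7), (18,G1,9), (19,G3,10), (22,G2,11)
Step 2: Sum ranks within each group.
R_1 = 26 (n_1 = 5)
R_2 = 20.5 (n_2 = 3)
R_3 = 19.5 (n_3 = 3)
Step 3: H = 12/(N(N+1)) * sum(R_i^2/n_i) - 3(N+1)
     = 12/(11*12) * (26^2/5 + 20.5^2/3 + 19.5^2/3) - 3*12
     = 0.090909 * 402.033 - 36
     = 0.548485.
Step 4: Ties present; correction factor C = 1 - 30/(11^3 - 11) = 0.977273. Corrected H = 0.548485 / 0.977273 = 0.561240.
Step 5: Under H0, H ~ chi^2(2); p-value = 0.755315.
Step 6: alpha = 0.1. fail to reject H0.

H = 0.5612, df = 2, p = 0.755315, fail to reject H0.


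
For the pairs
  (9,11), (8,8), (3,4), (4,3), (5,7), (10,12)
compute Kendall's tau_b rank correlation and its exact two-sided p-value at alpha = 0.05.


Step 1: Enumerate the 15 unordered pairs (i,j) with i<j and classify each by sign(x_j-x_i) * sign(y_j-y_i).
  (1,2):dx=-1,dy=-3->C; (1,3):dx=-6,dy=-7->C; (1,4):dx=-5,dy=-8->C; (1,5):dx=-4,dy=-4->C
  (1,6):dx=+1,dy=+1->C; (2,3):dx=-5,dy=-4->C; (2,4):dx=-4,dy=-5->C; (2,5):dx=-3,dy=-1->C
  (2,6):dx=+2,dy=+4->C; (3,4):dx=+1,dy=-1->D; (3,5):dx=+2,dy=+3->C; (3,6):dx=+7,dy=+8->C
  (4,5):dx=+1,dy=+4->C; (4,6):dx=+6,dy=+9->C; (5,6):dx=+5,dy=+5->C
Step 2: C = 14, D = 1, total pairs = 15.
Step 3: tau = (C - D)/(n(n-1)/2) = (14 - 1)/15 = 0.866667.
Step 4: Exact two-sided p-value (enumerate n! = 720 permutations of y under H0): p = 0.016667.
Step 5: alpha = 0.05. reject H0.

tau_b = 0.8667 (C=14, D=1), p = 0.016667, reject H0.


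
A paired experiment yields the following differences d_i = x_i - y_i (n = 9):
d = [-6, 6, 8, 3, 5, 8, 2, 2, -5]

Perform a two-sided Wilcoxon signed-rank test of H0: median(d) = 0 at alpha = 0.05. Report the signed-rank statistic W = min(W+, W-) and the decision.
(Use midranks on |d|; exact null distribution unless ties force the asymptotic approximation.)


Step 1: Drop any zero differences (none here) and take |d_i|.
|d| = [6, 6, 8, 3, 5, 8, 2, 2, 5]
Step 2: Midrank |d_i| (ties get averaged ranks).
ranks: |6|->6.5, |6|->6.5, |8|->8.5, |3|->3, |5|->4.5, |8|->8.5, |2|->1.5, |2|->1.5, |5|->4.5
Step 3: Attach original signs; sum ranks with positive sign and with negative sign.
W+ = 6.5 + 8.5 + 3 + 4.5 + 8.5 + 1.5 + 1.5 = 34
W- = 6.5 + 4.5 = 11
(Check: W+ + W- = 45 should equal n(n+1)/2 = 45.)
Step 4: Test statistic W = min(W+, W-) = 11.
Step 5: Ties in |d|, so use the tie-corrected normal approximation.
        E[W] = n(n+1)/4 = 9*10/4 = 22.5.
        Tie groups: |d|=2 (t=2), |d|=5 (t=2), |d|=6 (t=2), |d|=8 (t=2); sum(t^3 - t) = 24.
        Var[W] = n(n+1)(2n+1)/24 - sum(t^3-t)/48 = 1710/24 - 24/48 = 70.75.
        z = (W - E[W]) / sqrt(Var[W]) = (11 - 22.5) / 8.4113 = -1.3672.
        Two-sided p = 2*Phi(z) = 0.171560.
Step 6: alpha = 0.05. fail to reject H0.

W+ = 34, W- = 11, W = min = 11, p = 0.171560, fail to reject H0.


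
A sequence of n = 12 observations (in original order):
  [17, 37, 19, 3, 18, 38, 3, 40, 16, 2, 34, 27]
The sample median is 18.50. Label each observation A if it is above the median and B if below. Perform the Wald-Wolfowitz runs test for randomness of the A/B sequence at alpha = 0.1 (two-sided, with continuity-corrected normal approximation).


Step 1: Compute median = 18.50; label A = above, B = below.
Labels in order: BAABBABABBAA  (n_A = 6, n_B = 6)
Step 2: Count runs R = 8.
Step 3: Under H0 (random ordering), E[R] = 2*n_A*n_B/(n_A+n_B) + 1 = 2*6*6/12 + 1 = 7.0000.
        Var[R] = 2*n_A*n_B*(2*n_A*n_B - n_A - n_B) / ((n_A+n_B)^2 * (n_A+n_B-1)) = 4320/1584 = 2.7273.
        SD[R] = 1.6514.
Step 4: Continuity-corrected z = (R - 0.5 - E[R]) / SD[R] = (8 - 0.5 - 7.0000) / 1.6514 = 0.3028.
Step 5: Two-sided p-value via normal approximation = 2*(1 - Phi(|z|)) = 0.762069.
Step 6: alpha = 0.1. fail to reject H0.

R = 8, z = 0.3028, p = 0.762069, fail to reject H0.


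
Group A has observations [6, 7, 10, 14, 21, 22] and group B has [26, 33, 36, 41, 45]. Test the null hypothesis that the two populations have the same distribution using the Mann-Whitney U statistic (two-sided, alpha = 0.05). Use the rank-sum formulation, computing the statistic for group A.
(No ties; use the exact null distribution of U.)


Step 1: Combine and sort all 11 observations; assign midranks.
sorted (value, group): (6,X), (7,X), (10,X), (14,X), (21,X), (22,X), (26,Y), (33,Y), (36,Y), (41,Y), (45,Y)
ranks: 6->1, 7->2, 10->3, 14->4, 21->5, 22->6, 26->7, 33->8, 36->9, 41->10, 45->11
Step 2: Rank sum for X: R1 = 1 + 2 + 3 + 4 + 5 + 6 = 21.
Step 3: U_X = R1 - n1(n1+1)/2 = 21 - 6*7/2 = 21 - 21 = 0.
       U_Y = n1*n2 - U_X = 30 - 0 = 30.
Step 4: No ties, so the exact null distribution of U (based on enumerating the C(11,6) = 462 equally likely rank assignments) gives the two-sided p-value.
Step 5: p-value = 0.004329; compare to alpha = 0.05. reject H0.

U_X = 0, p = 0.004329, reject H0 at alpha = 0.05.


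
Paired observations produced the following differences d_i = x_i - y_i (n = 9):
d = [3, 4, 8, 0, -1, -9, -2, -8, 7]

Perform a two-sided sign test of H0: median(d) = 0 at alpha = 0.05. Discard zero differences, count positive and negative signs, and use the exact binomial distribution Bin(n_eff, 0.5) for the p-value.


Step 1: Discard zero differences. Original n = 9; n_eff = number of nonzero differences = 8.
Nonzero differences (with sign): +3, +4, +8, -1, -9, -2, -8, +7
Step 2: Count signs: positive = 4, negative = 4.
Step 3: Under H0: P(positive) = 0.5, so the number of positives S ~ Bin(8, 0.5).
Step 4: Two-sided exact p-value = sum of Bin(8,0.5) probabilities at or below the observed probability = 1.000000.
Step 5: alpha = 0.05. fail to reject H0.

n_eff = 8, pos = 4, neg = 4, p = 1.000000, fail to reject H0.


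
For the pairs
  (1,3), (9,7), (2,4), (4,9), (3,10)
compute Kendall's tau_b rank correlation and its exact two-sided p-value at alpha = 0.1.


Step 1: Enumerate the 10 unordered pairs (i,j) with i<j and classify each by sign(x_j-x_i) * sign(y_j-y_i).
  (1,2):dx=+8,dy=+4->C; (1,3):dx=+1,dy=+1->C; (1,4):dx=+3,dy=+6->C; (1,5):dx=+2,dy=+7->C
  (2,3):dx=-7,dy=-3->C; (2,4):dx=-5,dy=+2->D; (2,5):dx=-6,dy=+3->D; (3,4):dx=+2,dy=+5->C
  (3,5):dx=+1,dy=+6->C; (4,5):dx=-1,dy=+1->D
Step 2: C = 7, D = 3, total pairs = 10.
Step 3: tau = (C - D)/(n(n-1)/2) = (7 - 3)/10 = 0.400000.
Step 4: Exact two-sided p-value (enumerate n! = 120 permutations of y under H0): p = 0.483333.
Step 5: alpha = 0.1. fail to reject H0.

tau_b = 0.4000 (C=7, D=3), p = 0.483333, fail to reject H0.


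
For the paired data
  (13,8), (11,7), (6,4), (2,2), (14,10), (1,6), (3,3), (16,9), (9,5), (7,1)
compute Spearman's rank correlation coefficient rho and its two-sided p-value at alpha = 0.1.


Step 1: Rank x and y separately (midranks; no ties here).
rank(x): 13->8, 11->7, 6->4, 2->2, 14->9, 1->1, 3->3, 16->10, 9->6, 7->5
rank(y): 8->8, 7->7, 4->4, 2->2, 10->10, 6->6, 3->3, 9->9, 5->5, 1->1
Step 2: d_i = R_x(i) - R_y(i); compute d_i^2.
  (8-8)^2=0, (7-7)^2=0, (4-4)^2=0, (2-2)^2=0, (9-10)^2=1, (1-6)^2=25, (3-3)^2=0, (10-9)^2=1, (6-5)^2=1, (5-1)^2=16
sum(d^2) = 44.
Step 3: rho = 1 - 6*44 / (10*(10^2 - 1)) = 1 - 264/990 = 0.733333.
Step 4: Under H0, t = rho * sqrt((n-2)/(1-rho^2)) = 3.0509 ~ t(8).
Step 5: Two-sided p-value from the t-distribution with 8 df = 0.015801.
Step 6: alpha = 0.1. reject H0.

rho = 0.7333, p = 0.015801, reject H0 at alpha = 0.1.


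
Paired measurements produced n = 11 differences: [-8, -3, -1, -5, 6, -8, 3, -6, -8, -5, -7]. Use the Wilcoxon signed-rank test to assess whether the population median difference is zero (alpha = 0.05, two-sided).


Step 1: Drop any zero differences (none here) and take |d_i|.
|d| = [8, 3, 1, 5, 6, 8, 3, 6, 8, 5, 7]
Step 2: Midrank |d_i| (ties get averaged ranks).
ranks: |8|->10, |3|->2.5, |1|->1, |5|->4.5, |6|->6.5, |8|->10, |3|->2.5, |6|->6.5, |8|->10, |5|->4.5, |7|->8
Step 3: Attach original signs; sum ranks with positive sign and with negative sign.
W+ = 6.5 + 2.5 = 9
W- = 10 + 2.5 + 1 + 4.5 + 10 + 6.5 + 10 + 4.5 + 8 = 57
(Check: W+ + W- = 66 should equal n(n+1)/2 = 66.)
Step 4: Test statistic W = min(W+, W-) = 9.
Step 5: Ties in |d|, so use the tie-corrected normal approximation.
        E[W] = n(n+1)/4 = 11*12/4 = 33.
        Tie groups: |d|=3 (t=2), |d|=5 (t=2), |d|=6 (t=2), |d|=8 (t=3); sum(t^3 - t) = 42.
        Var[W] = n(n+1)(2n+1)/24 - sum(t^3-t)/48 = 3036/24 - 42/48 = 125.625.
        z = (W - E[W]) / sqrt(Var[W]) = (9 - 33) / 11.2083 = -2.1413.
        Two-sided p = 2*Phi(z) = 0.032252.
Step 6: alpha = 0.05. reject H0.

W+ = 9, W- = 57, W = min = 9, p = 0.032252, reject H0.


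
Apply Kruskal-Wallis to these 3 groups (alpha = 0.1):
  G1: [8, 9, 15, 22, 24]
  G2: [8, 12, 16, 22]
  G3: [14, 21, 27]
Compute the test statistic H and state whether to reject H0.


Step 1: Combine all N = 12 observations and assign midranks.
sorted (value, group, rank): (8,G1,1.5), (8,G2,1.5), (9,G1,3), (12,G2,4), (14,G3,5), (15,G1,6), (16,G2,7), (21,G3,8), (22,G1,9.5), (22,G2,9.5), (24,G1,11), (27,G3,12)
Step 2: Sum ranks within each group.
R_1 = 31 (n_1 = 5)
R_2 = 22 (n_2 = 4)
R_3 = 25 (n_3 = 3)
Step 3: H = 12/(N(N+1)) * sum(R_i^2/n_i) - 3(N+1)
     = 12/(12*13) * (31^2/5 + 22^2/4 + 25^2/3) - 3*13
     = 0.076923 * 521.533 - 39
     = 1.117949.
Step 4: Ties present; correction factor C = 1 - 12/(12^3 - 12) = 0.993007. Corrected H = 1.117949 / 0.993007 = 1.125822.
Step 5: Under H0, H ~ chi^2(2); p-value = 0.569549.
Step 6: alpha = 0.1. fail to reject H0.

H = 1.1258, df = 2, p = 0.569549, fail to reject H0.


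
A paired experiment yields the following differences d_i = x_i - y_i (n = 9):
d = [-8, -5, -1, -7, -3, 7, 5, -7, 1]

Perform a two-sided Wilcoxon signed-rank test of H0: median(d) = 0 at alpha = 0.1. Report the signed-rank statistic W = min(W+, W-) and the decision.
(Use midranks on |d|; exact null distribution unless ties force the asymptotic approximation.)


Step 1: Drop any zero differences (none here) and take |d_i|.
|d| = [8, 5, 1, 7, 3, 7, 5, 7, 1]
Step 2: Midrank |d_i| (ties get averaged ranks).
ranks: |8|->9, |5|->4.5, |1|->1.5, |7|->7, |3|->3, |7|->7, |5|->4.5, |7|->7, |1|->1.5
Step 3: Attach original signs; sum ranks with positive sign and with negative sign.
W+ = 7 + 4.5 + 1.5 = 13
W- = 9 + 4.5 + 1.5 + 7 + 3 + 7 = 32
(Check: W+ + W- = 45 should equal n(n+1)/2 = 45.)
Step 4: Test statistic W = min(W+, W-) = 13.
Step 5: Ties in |d|, so use the tie-corrected normal approximation.
        E[W] = n(n+1)/4 = 9*10/4 = 22.5.
        Tie groups: |d|=1 (t=2), |d|=5 (t=2), |d|=7 (t=3); sum(t^3 - t) = 36.
        Var[W] = n(n+1)(2n+1)/24 - sum(t^3-t)/48 = 1710/24 - 36/48 = 70.5.
        z = (W - E[W]) / sqrt(Var[W]) = (13 - 22.5) / 8.3964 = -1.1314.
        Two-sided p = 2*Phi(z) = 0.257873.
Step 6: alpha = 0.1. fail to reject H0.

W+ = 13, W- = 32, W = min = 13, p = 0.257873, fail to reject H0.


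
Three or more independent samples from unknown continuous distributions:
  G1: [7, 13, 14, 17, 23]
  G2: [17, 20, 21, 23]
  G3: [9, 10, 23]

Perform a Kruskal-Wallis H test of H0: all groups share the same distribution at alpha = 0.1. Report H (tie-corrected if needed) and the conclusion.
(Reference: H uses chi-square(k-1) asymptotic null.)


Step 1: Combine all N = 12 observations and assign midranks.
sorted (value, group, rank): (7,G1,1), (9,G3,2), (10,G3,3), (13,G1,4), (14,G1,5), (17,G1,6.5), (17,G2,6.5), (20,G2,8), (21,G2,9), (23,G1,11), (23,G2,11), (23,G3,11)
Step 2: Sum ranks within each group.
R_1 = 27.5 (n_1 = 5)
R_2 = 34.5 (n_2 = 4)
R_3 = 16 (n_3 = 3)
Step 3: H = 12/(N(N+1)) * sum(R_i^2/n_i) - 3(N+1)
     = 12/(12*13) * (27.5^2/5 + 34.5^2/4 + 16^2/3) - 3*13
     = 0.076923 * 534.146 - 39
     = 2.088141.
Step 4: Ties present; correction factor C = 1 - 30/(12^3 - 12) = 0.982517. Corrected H = 2.088141 / 0.982517 = 2.125297.
Step 5: Under H0, H ~ chi^2(2); p-value = 0.345540.
Step 6: alpha = 0.1. fail to reject H0.

H = 2.1253, df = 2, p = 0.345540, fail to reject H0.


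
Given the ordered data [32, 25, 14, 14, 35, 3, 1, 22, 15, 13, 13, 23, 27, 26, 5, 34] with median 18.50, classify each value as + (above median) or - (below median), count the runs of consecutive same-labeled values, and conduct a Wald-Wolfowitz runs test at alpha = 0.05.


Step 1: Compute median = 18.50; label A = above, B = below.
Labels in order: AABBABBABBBAAABA  (n_A = 8, n_B = 8)
Step 2: Count runs R = 9.
Step 3: Under H0 (random ordering), E[R] = 2*n_A*n_B/(n_A+n_B) + 1 = 2*8*8/16 + 1 = 9.0000.
        Var[R] = 2*n_A*n_B*(2*n_A*n_B - n_A - n_B) / ((n_A+n_B)^2 * (n_A+n_B-1)) = 14336/3840 = 3.7333.
        SD[R] = 1.9322.
Step 4: R = E[R], so z = 0 with no continuity correction.
Step 5: Two-sided p-value via normal approximation = 2*(1 - Phi(|z|)) = 1.000000.
Step 6: alpha = 0.05. fail to reject H0.

R = 9, z = 0.0000, p = 1.000000, fail to reject H0.


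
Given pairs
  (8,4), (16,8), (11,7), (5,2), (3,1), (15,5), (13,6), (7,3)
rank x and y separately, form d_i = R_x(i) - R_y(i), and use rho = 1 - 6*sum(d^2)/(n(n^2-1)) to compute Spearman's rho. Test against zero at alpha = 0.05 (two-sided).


Step 1: Rank x and y separately (midranks; no ties here).
rank(x): 8->4, 16->8, 11->5, 5->2, 3->1, 15->7, 13->6, 7->3
rank(y): 4->4, 8->8, 7->7, 2->2, 1->1, 5->5, 6->6, 3->3
Step 2: d_i = R_x(i) - R_y(i); compute d_i^2.
  (4-4)^2=0, (8-8)^2=0, (5-7)^2=4, (2-2)^2=0, (1-1)^2=0, (7-5)^2=4, (6-6)^2=0, (3-3)^2=0
sum(d^2) = 8.
Step 3: rho = 1 - 6*8 / (8*(8^2 - 1)) = 1 - 48/504 = 0.904762.
Step 4: Under H0, t = rho * sqrt((n-2)/(1-rho^2)) = 5.2034 ~ t(6).
Step 5: Two-sided p-value from the t-distribution with 6 df = 0.002008.
Step 6: alpha = 0.05. reject H0.

rho = 0.9048, p = 0.002008, reject H0 at alpha = 0.05.


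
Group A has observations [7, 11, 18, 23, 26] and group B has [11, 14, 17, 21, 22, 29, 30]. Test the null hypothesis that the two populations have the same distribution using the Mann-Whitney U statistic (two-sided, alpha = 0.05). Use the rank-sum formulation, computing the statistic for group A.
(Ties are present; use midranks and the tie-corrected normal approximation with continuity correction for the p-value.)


Step 1: Combine and sort all 12 observations; assign midranks.
sorted (value, group): (7,X), (11,X), (11,Y), (14,Y), (17,Y), (18,X), (21,Y), (22,Y), (23,X), (26,X), (29,Y), (30,Y)
ranks: 7->1, 11->2.5, 11->2.5, 14->4, 17->5, 18->6, 21->7, 22->8, 23->9, 26->10, 29->11, 30->12
Step 2: Rank sum for X: R1 = 1 + 2.5 + 6 + 9 + 10 = 28.5.
Step 3: U_X = R1 - n1(n1+1)/2 = 28.5 - 5*6/2 = 28.5 - 15 = 13.5.
       U_Y = n1*n2 - U_X = 35 - 13.5 = 21.5.
Step 4: Ties are present, so use the tie-corrected normal approximation (with continuity correction) for the p-value.
Step 5: p-value = 0.569088; compare to alpha = 0.05. fail to reject H0.

U_X = 13.5, p = 0.569088, fail to reject H0 at alpha = 0.05.


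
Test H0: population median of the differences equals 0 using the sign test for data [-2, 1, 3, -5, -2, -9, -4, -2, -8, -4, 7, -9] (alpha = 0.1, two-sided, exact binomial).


Step 1: Discard zero differences. Original n = 12; n_eff = number of nonzero differences = 12.
Nonzero differences (with sign): -2, +1, +3, -5, -2, -9, -4, -2, -8, -4, +7, -9
Step 2: Count signs: positive = 3, negative = 9.
Step 3: Under H0: P(positive) = 0.5, so the number of positives S ~ Bin(12, 0.5).
Step 4: Two-sided exact p-value = sum of Bin(12,0.5) probabilities at or below the observed probability = 0.145996.
Step 5: alpha = 0.1. fail to reject H0.

n_eff = 12, pos = 3, neg = 9, p = 0.145996, fail to reject H0.


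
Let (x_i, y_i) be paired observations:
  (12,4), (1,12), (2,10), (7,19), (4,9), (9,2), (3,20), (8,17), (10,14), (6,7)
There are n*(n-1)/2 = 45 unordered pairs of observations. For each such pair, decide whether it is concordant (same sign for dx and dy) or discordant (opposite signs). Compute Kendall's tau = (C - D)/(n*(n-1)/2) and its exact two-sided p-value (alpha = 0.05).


Step 1: Enumerate the 45 unordered pairs (i,j) with i<j and classify each by sign(x_j-x_i) * sign(y_j-y_i).
  (1,2):dx=-11,dy=+8->D; (1,3):dx=-10,dy=+6->D; (1,4):dx=-5,dy=+15->D; (1,5):dx=-8,dy=+5->D
  (1,6):dx=-3,dy=-2->C; (1,7):dx=-9,dy=+16->D; (1,8):dx=-4,dy=+13->D; (1,9):dx=-2,dy=+10->D
  (1,10):dx=-6,dy=+3->D; (2,3):dx=+1,dy=-2->D; (2,4):dx=+6,dy=+7->C; (2,5):dx=+3,dy=-3->D
  (2,6):dx=+8,dy=-10->D; (2,7):dx=+2,dy=+8->C; (2,8):dx=+7,dy=+5->C; (2,9):dx=+9,dy=+2->C
  (2,10):dx=+5,dy=-5->D; (3,4):dx=+5,dy=+9->C; (3,5):dx=+2,dy=-1->D; (3,6):dx=+7,dy=-8->D
  (3,7):dx=+1,dy=+10->C; (3,8):dx=+6,dy=+7->C; (3,9):dx=+8,dy=+4->C; (3,10):dx=+4,dy=-3->D
  (4,5):dx=-3,dy=-10->C; (4,6):dx=+2,dy=-17->D; (4,7):dx=-4,dy=+1->D; (4,8):dx=+1,dy=-2->D
  (4,9):dx=+3,dy=-5->D; (4,10):dx=-1,dy=-12->C; (5,6):dx=+5,dy=-7->D; (5,7):dx=-1,dy=+11->D
  (5,8):dx=+4,dy=+8->C; (5,9):dx=+6,dy=+5->C; (5,10):dx=+2,dy=-2->D; (6,7):dx=-6,dy=+18->D
  (6,8):dx=-1,dy=+15->D; (6,9):dx=+1,dy=+12->C; (6,10):dx=-3,dy=+5->D; (7,8):dx=+5,dy=-3->D
  (7,9):dx=+7,dy=-6->D; (7,10):dx=+3,dy=-13->D; (8,9):dx=+2,dy=-3->D; (8,10):dx=-2,dy=-10->C
  (9,10):dx=-4,dy=-7->C
Step 2: C = 16, D = 29, total pairs = 45.
Step 3: tau = (C - D)/(n(n-1)/2) = (16 - 29)/45 = -0.288889.
Step 4: Exact two-sided p-value (enumerate n! = 3628800 permutations of y under H0): p = 0.291248.
Step 5: alpha = 0.05. fail to reject H0.

tau_b = -0.2889 (C=16, D=29), p = 0.291248, fail to reject H0.


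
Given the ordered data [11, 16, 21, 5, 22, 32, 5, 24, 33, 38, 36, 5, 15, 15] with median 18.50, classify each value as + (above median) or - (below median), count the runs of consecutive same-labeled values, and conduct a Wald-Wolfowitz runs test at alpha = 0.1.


Step 1: Compute median = 18.50; label A = above, B = below.
Labels in order: BBABAABAAAABBB  (n_A = 7, n_B = 7)
Step 2: Count runs R = 7.
Step 3: Under H0 (random ordering), E[R] = 2*n_A*n_B/(n_A+n_B) + 1 = 2*7*7/14 + 1 = 8.0000.
        Var[R] = 2*n_A*n_B*(2*n_A*n_B - n_A - n_B) / ((n_A+n_B)^2 * (n_A+n_B-1)) = 8232/2548 = 3.2308.
        SD[R] = 1.7974.
Step 4: Continuity-corrected z = (R + 0.5 - E[R]) / SD[R] = (7 + 0.5 - 8.0000) / 1.7974 = -0.2782.
Step 5: Two-sided p-value via normal approximation = 2*(1 - Phi(|z|)) = 0.780879.
Step 6: alpha = 0.1. fail to reject H0.

R = 7, z = -0.2782, p = 0.780879, fail to reject H0.


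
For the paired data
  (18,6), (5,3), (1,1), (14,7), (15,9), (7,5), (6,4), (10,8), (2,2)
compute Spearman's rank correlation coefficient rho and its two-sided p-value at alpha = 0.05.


Step 1: Rank x and y separately (midranks; no ties here).
rank(x): 18->9, 5->3, 1->1, 14->7, 15->8, 7->5, 6->4, 10->6, 2->2
rank(y): 6->6, 3->3, 1->1, 7->7, 9->9, 5->5, 4->4, 8->8, 2->2
Step 2: d_i = R_x(i) - R_y(i); compute d_i^2.
  (9-6)^2=9, (3-3)^2=0, (1-1)^2=0, (7-7)^2=0, (8-9)^2=1, (5-5)^2=0, (4-4)^2=0, (6-8)^2=4, (2-2)^2=0
sum(d^2) = 14.
Step 3: rho = 1 - 6*14 / (9*(9^2 - 1)) = 1 - 84/720 = 0.883333.
Step 4: Under H0, t = rho * sqrt((n-2)/(1-rho^2)) = 4.9858 ~ t(7).
Step 5: Two-sided p-value from the t-distribution with 7 df = 0.001591.
Step 6: alpha = 0.05. reject H0.

rho = 0.8833, p = 0.001591, reject H0 at alpha = 0.05.


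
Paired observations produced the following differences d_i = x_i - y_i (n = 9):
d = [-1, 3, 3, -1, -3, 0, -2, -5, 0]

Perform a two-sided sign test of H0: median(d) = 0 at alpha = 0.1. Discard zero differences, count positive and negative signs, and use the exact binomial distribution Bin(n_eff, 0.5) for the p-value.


Step 1: Discard zero differences. Original n = 9; n_eff = number of nonzero differences = 7.
Nonzero differences (with sign): -1, +3, +3, -1, -3, -2, -5
Step 2: Count signs: positive = 2, negative = 5.
Step 3: Under H0: P(positive) = 0.5, so the number of positives S ~ Bin(7, 0.5).
Step 4: Two-sided exact p-value = sum of Bin(7,0.5) probabilities at or below the observed probability = 0.453125.
Step 5: alpha = 0.1. fail to reject H0.

n_eff = 7, pos = 2, neg = 5, p = 0.453125, fail to reject H0.


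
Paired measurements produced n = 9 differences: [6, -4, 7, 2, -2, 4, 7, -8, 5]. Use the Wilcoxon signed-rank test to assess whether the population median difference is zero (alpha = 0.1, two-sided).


Step 1: Drop any zero differences (none here) and take |d_i|.
|d| = [6, 4, 7, 2, 2, 4, 7, 8, 5]
Step 2: Midrank |d_i| (ties get averaged ranks).
ranks: |6|->6, |4|->3.5, |7|->7.5, |2|->1.5, |2|->1.5, |4|->3.5, |7|->7.5, |8|->9, |5|->5
Step 3: Attach original signs; sum ranks with positive sign and with negative sign.
W+ = 6 + 7.5 + 1.5 + 3.5 + 7.5 + 5 = 31
W- = 3.5 + 1.5 + 9 = 14
(Check: W+ + W- = 45 should equal n(n+1)/2 = 45.)
Step 4: Test statistic W = min(W+, W-) = 14.
Step 5: Ties in |d|, so use the tie-corrected normal approximation.
        E[W] = n(n+1)/4 = 9*10/4 = 22.5.
        Tie groups: |d|=2 (t=2), |d|=4 (t=2), |d|=7 (t=2); sum(t^3 - t) = 18.
        Var[W] = n(n+1)(2n+1)/24 - sum(t^3-t)/48 = 1710/24 - 18/48 = 70.875.
        z = (W - E[W]) / sqrt(Var[W]) = (14 - 22.5) / 8.4187 = -1.0097.
        Two-sided p = 2*Phi(z) = 0.312661.
Step 6: alpha = 0.1. fail to reject H0.

W+ = 31, W- = 14, W = min = 14, p = 0.312661, fail to reject H0.


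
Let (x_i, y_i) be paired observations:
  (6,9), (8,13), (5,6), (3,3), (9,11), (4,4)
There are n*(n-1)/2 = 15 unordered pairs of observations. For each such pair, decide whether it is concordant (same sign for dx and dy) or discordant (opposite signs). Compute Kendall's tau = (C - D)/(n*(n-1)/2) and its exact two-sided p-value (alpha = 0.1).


Step 1: Enumerate the 15 unordered pairs (i,j) with i<j and classify each by sign(x_j-x_i) * sign(y_j-y_i).
  (1,2):dx=+2,dy=+4->C; (1,3):dx=-1,dy=-3->C; (1,4):dx=-3,dy=-6->C; (1,5):dx=+3,dy=+2->C
  (1,6):dx=-2,dy=-5->C; (2,3):dx=-3,dy=-7->C; (2,4):dx=-5,dy=-10->C; (2,5):dx=+1,dy=-2->D
  (2,6):dx=-4,dy=-9->C; (3,4):dx=-2,dy=-3->C; (3,5):dx=+4,dy=+5->C; (3,6):dx=-1,dy=-2->C
  (4,5):dx=+6,dy=+8->C; (4,6):dx=+1,dy=+1->C; (5,6):dx=-5,dy=-7->C
Step 2: C = 14, D = 1, total pairs = 15.
Step 3: tau = (C - D)/(n(n-1)/2) = (14 - 1)/15 = 0.866667.
Step 4: Exact two-sided p-value (enumerate n! = 720 permutations of y under H0): p = 0.016667.
Step 5: alpha = 0.1. reject H0.

tau_b = 0.8667 (C=14, D=1), p = 0.016667, reject H0.


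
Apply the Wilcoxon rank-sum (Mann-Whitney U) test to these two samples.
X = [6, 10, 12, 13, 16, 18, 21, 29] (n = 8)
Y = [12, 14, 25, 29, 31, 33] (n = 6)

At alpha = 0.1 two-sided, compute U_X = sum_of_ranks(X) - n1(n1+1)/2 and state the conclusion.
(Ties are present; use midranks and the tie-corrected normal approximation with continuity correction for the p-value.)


Step 1: Combine and sort all 14 observations; assign midranks.
sorted (value, group): (6,X), (10,X), (12,X), (12,Y), (13,X), (14,Y), (16,X), (18,X), (21,X), (25,Y), (29,X), (29,Y), (31,Y), (33,Y)
ranks: 6->1, 10->2, 12->3.5, 12->3.5, 13->5, 14->6, 16->7, 18->8, 21->9, 25->10, 29->11.5, 29->11.5, 31->13, 33->14
Step 2: Rank sum for X: R1 = 1 + 2 + 3.5 + 5 + 7 + 8 + 9 + 11.5 = 47.
Step 3: U_X = R1 - n1(n1+1)/2 = 47 - 8*9/2 = 47 - 36 = 11.
       U_Y = n1*n2 - U_X = 48 - 11 = 37.
Step 4: Ties are present, so use the tie-corrected normal approximation (with continuity correction) for the p-value.
Step 5: p-value = 0.105813; compare to alpha = 0.1. fail to reject H0.

U_X = 11, p = 0.105813, fail to reject H0 at alpha = 0.1.


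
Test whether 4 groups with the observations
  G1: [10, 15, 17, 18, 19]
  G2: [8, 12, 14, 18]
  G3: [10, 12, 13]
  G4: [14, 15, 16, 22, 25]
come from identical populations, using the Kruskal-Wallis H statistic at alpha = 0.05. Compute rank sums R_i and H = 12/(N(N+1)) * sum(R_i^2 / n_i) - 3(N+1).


Step 1: Combine all N = 17 observations and assign midranks.
sorted (value, group, rank): (8,G2,1), (10,G1,2.5), (10,G3,2.5), (12,G2,4.5), (12,G3,4.5), (13,G3,6), (14,G2,7.5), (14,G4,7.5), (15,G1,9.5), (15,G4,9.5), (16,G4,11), (17,G1,12), (18,G1,13.5), (18,G2,13.5), (19,G1,15), (22,G4,16), (25,G4,17)
Step 2: Sum ranks within each group.
R_1 = 52.5 (n_1 = 5)
R_2 = 26.5 (n_2 = 4)
R_3 = 13 (n_3 = 3)
R_4 = 61 (n_4 = 5)
Step 3: H = 12/(N(N+1)) * sum(R_i^2/n_i) - 3(N+1)
     = 12/(17*18) * (52.5^2/5 + 26.5^2/4 + 13^2/3 + 61^2/5) - 3*18
     = 0.039216 * 1527.35 - 54
     = 5.895915.
Step 4: Ties present; correction factor C = 1 - 30/(17^3 - 17) = 0.993873. Corrected H = 5.895915 / 0.993873 = 5.932265.
Step 5: Under H0, H ~ chi^2(3); p-value = 0.114953.
Step 6: alpha = 0.05. fail to reject H0.

H = 5.9323, df = 3, p = 0.114953, fail to reject H0.


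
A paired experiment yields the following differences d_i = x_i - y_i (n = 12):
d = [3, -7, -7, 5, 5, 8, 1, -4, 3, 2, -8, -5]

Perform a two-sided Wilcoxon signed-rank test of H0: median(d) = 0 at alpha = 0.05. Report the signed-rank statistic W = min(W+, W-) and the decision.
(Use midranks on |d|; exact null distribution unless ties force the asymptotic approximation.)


Step 1: Drop any zero differences (none here) and take |d_i|.
|d| = [3, 7, 7, 5, 5, 8, 1, 4, 3, 2, 8, 5]
Step 2: Midrank |d_i| (ties get averaged ranks).
ranks: |3|->3.5, |7|->9.5, |7|->9.5, |5|->7, |5|->7, |8|->11.5, |1|->1, |4|->5, |3|->3.5, |2|->2, |8|->11.5, |5|->7
Step 3: Attach original signs; sum ranks with positive sign and with negative sign.
W+ = 3.5 + 7 + 7 + 11.5 + 1 + 3.5 + 2 = 35.5
W- = 9.5 + 9.5 + 5 + 11.5 + 7 = 42.5
(Check: W+ + W- = 78 should equal n(n+1)/2 = 78.)
Step 4: Test statistic W = min(W+, W-) = 35.5.
Step 5: Ties in |d|, so use the tie-corrected normal approximation.
        E[W] = n(n+1)/4 = 12*13/4 = 39.
        Tie groups: |d|=3 (t=2), |d|=5 (t=3), |d|=7 (t=2), |d|=8 (t=2); sum(t^3 - t) = 42.
        Var[W] = n(n+1)(2n+1)/24 - sum(t^3-t)/48 = 3900/24 - 42/48 = 161.625.
        z = (W - E[W]) / sqrt(Var[W]) = (35.5 - 39) / 12.7132 = -0.2753.
        Two-sided p = 2*Phi(z) = 0.783082.
Step 6: alpha = 0.05. fail to reject H0.

W+ = 35.5, W- = 42.5, W = min = 35.5, p = 0.783082, fail to reject H0.


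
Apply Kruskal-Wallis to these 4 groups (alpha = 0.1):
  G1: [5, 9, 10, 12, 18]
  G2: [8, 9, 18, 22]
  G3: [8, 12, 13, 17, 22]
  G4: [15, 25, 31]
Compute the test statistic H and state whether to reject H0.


Step 1: Combine all N = 17 observations and assign midranks.
sorted (value, group, rank): (5,G1,1), (8,G2,2.5), (8,G3,2.5), (9,G1,4.5), (9,G2,4.5), (10,G1,6), (12,G1,7.5), (12,G3,7.5), (13,G3,9), (15,G4,10), (17,G3,11), (18,G1,12.5), (18,G2,12.5), (22,G2,14.5), (22,G3,14.5), (25,G4,16), (31,G4,17)
Step 2: Sum ranks within each group.
R_1 = 31.5 (n_1 = 5)
R_2 = 34 (n_2 = 4)
R_3 = 44.5 (n_3 = 5)
R_4 = 43 (n_4 = 3)
Step 3: H = 12/(N(N+1)) * sum(R_i^2/n_i) - 3(N+1)
     = 12/(17*18) * (31.5^2/5 + 34^2/4 + 44.5^2/5 + 43^2/3) - 3*18
     = 0.039216 * 1499.83 - 54
     = 4.816993.
Step 4: Ties present; correction factor C = 1 - 30/(17^3 - 17) = 0.993873. Corrected H = 4.816993 / 0.993873 = 4.846691.
Step 5: Under H0, H ~ chi^2(3); p-value = 0.183374.
Step 6: alpha = 0.1. fail to reject H0.

H = 4.8467, df = 3, p = 0.183374, fail to reject H0.


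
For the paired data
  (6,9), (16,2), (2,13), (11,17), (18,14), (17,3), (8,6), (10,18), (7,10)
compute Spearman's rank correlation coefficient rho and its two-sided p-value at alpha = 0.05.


Step 1: Rank x and y separately (midranks; no ties here).
rank(x): 6->2, 16->7, 2->1, 11->6, 18->9, 17->8, 8->4, 10->5, 7->3
rank(y): 9->4, 2->1, 13->6, 17->8, 14->7, 3->2, 6->3, 18->9, 10->5
Step 2: d_i = R_x(i) - R_y(i); compute d_i^2.
  (2-4)^2=4, (7-1)^2=36, (1-6)^2=25, (6-8)^2=4, (9-7)^2=4, (8-2)^2=36, (4-3)^2=1, (5-9)^2=16, (3-5)^2=4
sum(d^2) = 130.
Step 3: rho = 1 - 6*130 / (9*(9^2 - 1)) = 1 - 780/720 = -0.083333.
Step 4: Under H0, t = rho * sqrt((n-2)/(1-rho^2)) = -0.2212 ~ t(7).
Step 5: Two-sided p-value from the t-distribution with 7 df = 0.831214.
Step 6: alpha = 0.05. fail to reject H0.

rho = -0.0833, p = 0.831214, fail to reject H0 at alpha = 0.05.


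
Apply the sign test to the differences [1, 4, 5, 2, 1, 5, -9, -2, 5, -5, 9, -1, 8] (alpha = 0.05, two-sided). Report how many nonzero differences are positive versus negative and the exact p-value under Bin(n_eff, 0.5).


Step 1: Discard zero differences. Original n = 13; n_eff = number of nonzero differences = 13.
Nonzero differences (with sign): +1, +4, +5, +2, +1, +5, -9, -2, +5, -5, +9, -1, +8
Step 2: Count signs: positive = 9, negative = 4.
Step 3: Under H0: P(positive) = 0.5, so the number of positives S ~ Bin(13, 0.5).
Step 4: Two-sided exact p-value = sum of Bin(13,0.5) probabilities at or below the observed probability = 0.266846.
Step 5: alpha = 0.05. fail to reject H0.

n_eff = 13, pos = 9, neg = 4, p = 0.266846, fail to reject H0.


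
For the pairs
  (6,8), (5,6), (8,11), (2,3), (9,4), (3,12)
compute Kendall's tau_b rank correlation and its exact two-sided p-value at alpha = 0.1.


Step 1: Enumerate the 15 unordered pairs (i,j) with i<j and classify each by sign(x_j-x_i) * sign(y_j-y_i).
  (1,2):dx=-1,dy=-2->C; (1,3):dx=+2,dy=+3->C; (1,4):dx=-4,dy=-5->C; (1,5):dx=+3,dy=-4->D
  (1,6):dx=-3,dy=+4->D; (2,3):dx=+3,dy=+5->C; (2,4):dx=-3,dy=-3->C; (2,5):dx=+4,dy=-2->D
  (2,6):dx=-2,dy=+6->D; (3,4):dx=-6,dy=-8->C; (3,5):dx=+1,dy=-7->D; (3,6):dx=-5,dy=+1->D
  (4,5):dx=+7,dy=+1->C; (4,6):dx=+1,dy=+9->C; (5,6):dx=-6,dy=+8->D
Step 2: C = 8, D = 7, total pairs = 15.
Step 3: tau = (C - D)/(n(n-1)/2) = (8 - 7)/15 = 0.066667.
Step 4: Exact two-sided p-value (enumerate n! = 720 permutations of y under H0): p = 1.000000.
Step 5: alpha = 0.1. fail to reject H0.

tau_b = 0.0667 (C=8, D=7), p = 1.000000, fail to reject H0.


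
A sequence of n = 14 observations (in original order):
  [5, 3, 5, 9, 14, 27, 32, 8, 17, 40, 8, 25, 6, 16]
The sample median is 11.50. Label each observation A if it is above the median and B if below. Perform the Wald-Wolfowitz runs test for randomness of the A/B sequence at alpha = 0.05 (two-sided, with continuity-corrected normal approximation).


Step 1: Compute median = 11.50; label A = above, B = below.
Labels in order: BBBBAAABAABABA  (n_A = 7, n_B = 7)
Step 2: Count runs R = 8.
Step 3: Under H0 (random ordering), E[R] = 2*n_A*n_B/(n_A+n_B) + 1 = 2*7*7/14 + 1 = 8.0000.
        Var[R] = 2*n_A*n_B*(2*n_A*n_B - n_A - n_B) / ((n_A+n_B)^2 * (n_A+n_B-1)) = 8232/2548 = 3.2308.
        SD[R] = 1.7974.
Step 4: R = E[R], so z = 0 with no continuity correction.
Step 5: Two-sided p-value via normal approximation = 2*(1 - Phi(|z|)) = 1.000000.
Step 6: alpha = 0.05. fail to reject H0.

R = 8, z = 0.0000, p = 1.000000, fail to reject H0.


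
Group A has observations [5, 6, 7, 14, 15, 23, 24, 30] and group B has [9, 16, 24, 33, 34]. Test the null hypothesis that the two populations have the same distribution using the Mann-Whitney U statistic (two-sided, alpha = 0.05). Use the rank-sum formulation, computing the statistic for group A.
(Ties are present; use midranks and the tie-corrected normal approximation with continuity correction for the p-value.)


Step 1: Combine and sort all 13 observations; assign midranks.
sorted (value, group): (5,X), (6,X), (7,X), (9,Y), (14,X), (15,X), (16,Y), (23,X), (24,X), (24,Y), (30,X), (33,Y), (34,Y)
ranks: 5->1, 6->2, 7->3, 9->4, 14->5, 15->6, 16->7, 23->8, 24->9.5, 24->9.5, 30->11, 33->12, 34->13
Step 2: Rank sum for X: R1 = 1 + 2 + 3 + 5 + 6 + 8 + 9.5 + 11 = 45.5.
Step 3: U_X = R1 - n1(n1+1)/2 = 45.5 - 8*9/2 = 45.5 - 36 = 9.5.
       U_Y = n1*n2 - U_X = 40 - 9.5 = 30.5.
Step 4: Ties are present, so use the tie-corrected normal approximation (with continuity correction) for the p-value.
Step 5: p-value = 0.142685; compare to alpha = 0.05. fail to reject H0.

U_X = 9.5, p = 0.142685, fail to reject H0 at alpha = 0.05.


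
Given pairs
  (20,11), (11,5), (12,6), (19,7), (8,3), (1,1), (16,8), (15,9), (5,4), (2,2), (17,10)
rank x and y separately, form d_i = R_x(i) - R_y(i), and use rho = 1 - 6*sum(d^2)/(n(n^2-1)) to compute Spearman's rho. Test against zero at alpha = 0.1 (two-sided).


Step 1: Rank x and y separately (midranks; no ties here).
rank(x): 20->11, 11->5, 12->6, 19->10, 8->4, 1->1, 16->8, 15->7, 5->3, 2->2, 17->9
rank(y): 11->11, 5->5, 6->6, 7->7, 3->3, 1->1, 8->8, 9->9, 4->4, 2->2, 10->10
Step 2: d_i = R_x(i) - R_y(i); compute d_i^2.
  (11-11)^2=0, (5-5)^2=0, (6-6)^2=0, (10-7)^2=9, (4-3)^2=1, (1-1)^2=0, (8-8)^2=0, (7-9)^2=4, (3-4)^2=1, (2-2)^2=0, (9-10)^2=1
sum(d^2) = 16.
Step 3: rho = 1 - 6*16 / (11*(11^2 - 1)) = 1 - 96/1320 = 0.927273.
Step 4: Under H0, t = rho * sqrt((n-2)/(1-rho^2)) = 7.4303 ~ t(9).
Step 5: Two-sided p-value from the t-distribution with 9 df = 0.000040.
Step 6: alpha = 0.1. reject H0.

rho = 0.9273, p = 0.000040, reject H0 at alpha = 0.1.


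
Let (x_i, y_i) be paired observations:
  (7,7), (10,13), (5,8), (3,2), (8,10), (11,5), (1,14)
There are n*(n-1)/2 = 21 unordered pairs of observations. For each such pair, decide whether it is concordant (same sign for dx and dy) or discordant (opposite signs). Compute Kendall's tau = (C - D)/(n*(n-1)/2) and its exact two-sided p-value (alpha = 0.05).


Step 1: Enumerate the 21 unordered pairs (i,j) with i<j and classify each by sign(x_j-x_i) * sign(y_j-y_i).
  (1,2):dx=+3,dy=+6->C; (1,3):dx=-2,dy=+1->D; (1,4):dx=-4,dy=-5->C; (1,5):dx=+1,dy=+3->C
  (1,6):dx=+4,dy=-2->D; (1,7):dx=-6,dy=+7->D; (2,3):dx=-5,dy=-5->C; (2,4):dx=-7,dy=-11->C
  (2,5):dx=-2,dy=-3->C; (2,6):dx=+1,dy=-8->D; (2,7):dx=-9,dy=+1->D; (3,4):dx=-2,dy=-6->C
  (3,5):dx=+3,dy=+2->C; (3,6):dx=+6,dy=-3->D; (3,7):dx=-4,dy=+6->D; (4,5):dx=+5,dy=+8->C
  (4,6):dx=+8,dy=+3->C; (4,7):dx=-2,dy=+12->D; (5,6):dx=+3,dy=-5->D; (5,7):dx=-7,dy=+4->D
  (6,7):dx=-10,dy=+9->D
Step 2: C = 10, D = 11, total pairs = 21.
Step 3: tau = (C - D)/(n(n-1)/2) = (10 - 11)/21 = -0.047619.
Step 4: Exact two-sided p-value (enumerate n! = 5040 permutations of y under H0): p = 1.000000.
Step 5: alpha = 0.05. fail to reject H0.

tau_b = -0.0476 (C=10, D=11), p = 1.000000, fail to reject H0.


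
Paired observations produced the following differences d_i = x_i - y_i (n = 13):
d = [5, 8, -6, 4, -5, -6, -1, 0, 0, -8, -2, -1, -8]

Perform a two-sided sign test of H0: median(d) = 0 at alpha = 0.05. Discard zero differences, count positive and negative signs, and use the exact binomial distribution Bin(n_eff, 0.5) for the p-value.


Step 1: Discard zero differences. Original n = 13; n_eff = number of nonzero differences = 11.
Nonzero differences (with sign): +5, +8, -6, +4, -5, -6, -1, -8, -2, -1, -8
Step 2: Count signs: positive = 3, negative = 8.
Step 3: Under H0: P(positive) = 0.5, so the number of positives S ~ Bin(11, 0.5).
Step 4: Two-sided exact p-value = sum of Bin(11,0.5) probabilities at or below the observed probability = 0.226562.
Step 5: alpha = 0.05. fail to reject H0.

n_eff = 11, pos = 3, neg = 8, p = 0.226562, fail to reject H0.


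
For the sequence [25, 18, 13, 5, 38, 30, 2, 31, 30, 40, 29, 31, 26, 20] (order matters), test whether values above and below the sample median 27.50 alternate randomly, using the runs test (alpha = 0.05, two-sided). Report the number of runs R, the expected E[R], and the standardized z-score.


Step 1: Compute median = 27.50; label A = above, B = below.
Labels in order: BBBBAABAAAAABB  (n_A = 7, n_B = 7)
Step 2: Count runs R = 5.
Step 3: Under H0 (random ordering), E[R] = 2*n_A*n_B/(n_A+n_B) + 1 = 2*7*7/14 + 1 = 8.0000.
        Var[R] = 2*n_A*n_B*(2*n_A*n_B - n_A - n_B) / ((n_A+n_B)^2 * (n_A+n_B-1)) = 8232/2548 = 3.2308.
        SD[R] = 1.7974.
Step 4: Continuity-corrected z = (R + 0.5 - E[R]) / SD[R] = (5 + 0.5 - 8.0000) / 1.7974 = -1.3909.
Step 5: Two-sided p-value via normal approximation = 2*(1 - Phi(|z|)) = 0.164264.
Step 6: alpha = 0.05. fail to reject H0.

R = 5, z = -1.3909, p = 0.164264, fail to reject H0.


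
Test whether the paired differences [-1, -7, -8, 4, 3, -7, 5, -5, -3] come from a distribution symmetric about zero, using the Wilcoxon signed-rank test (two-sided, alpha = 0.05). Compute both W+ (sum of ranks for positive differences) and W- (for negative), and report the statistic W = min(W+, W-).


Step 1: Drop any zero differences (none here) and take |d_i|.
|d| = [1, 7, 8, 4, 3, 7, 5, 5, 3]
Step 2: Midrank |d_i| (ties get averaged ranks).
ranks: |1|->1, |7|->7.5, |8|->9, |4|->4, |3|->2.5, |7|->7.5, |5|->5.5, |5|->5.5, |3|->2.5
Step 3: Attach original signs; sum ranks with positive sign and with negative sign.
W+ = 4 + 2.5 + 5.5 = 12
W- = 1 + 7.5 + 9 + 7.5 + 5.5 + 2.5 = 33
(Check: W+ + W- = 45 should equal n(n+1)/2 = 45.)
Step 4: Test statistic W = min(W+, W-) = 12.
Step 5: Ties in |d|, so use the tie-corrected normal approximation.
        E[W] = n(n+1)/4 = 9*10/4 = 22.5.
        Tie groups: |d|=3 (t=2), |d|=5 (t=2), |d|=7 (t=2); sum(t^3 - t) = 18.
        Var[W] = n(n+1)(2n+1)/24 - sum(t^3-t)/48 = 1710/24 - 18/48 = 70.875.
        z = (W - E[W]) / sqrt(Var[W]) = (12 - 22.5) / 8.4187 = -1.2472.
        Two-sided p = 2*Phi(z) = 0.212317.
Step 6: alpha = 0.05. fail to reject H0.

W+ = 12, W- = 33, W = min = 12, p = 0.212317, fail to reject H0.
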